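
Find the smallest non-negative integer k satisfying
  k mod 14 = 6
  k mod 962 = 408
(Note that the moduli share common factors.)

6180

gcd(14, 962) = 2 and 2 | (408 − 6), so the pair is consistent; merging gives k ≡ 6180 (mod 6734), where 6734 = lcm(14, 962).
The solution is unique modulo lcm(14, 962) = 6734.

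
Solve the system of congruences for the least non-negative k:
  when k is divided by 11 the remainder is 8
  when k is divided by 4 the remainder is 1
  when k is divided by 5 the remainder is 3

The moduli are pairwise coprime; N = 11·4·5 = 220.
N/11 = 20; 20 ≡ 9 (mod 11); 9·5 ≡ 1, so inverse 5.
N/4 = 55; 55 ≡ 3 (mod 4); 3·3 ≡ 1, so inverse 3.
N/5 = 44; 44 ≡ 4 (mod 5); 4·4 ≡ 1, so inverse 4.
k ≡ 8·20·5 + 1·55·3 + 3·44·4 = 1493.
1493 mod 220 = 173.

173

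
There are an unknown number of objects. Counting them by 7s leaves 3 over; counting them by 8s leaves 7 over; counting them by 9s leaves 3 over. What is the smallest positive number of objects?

255

Combine the congruences pairwise.
From N ≡ 3 (mod 7) write N = 3 + 7t. Substituting into N ≡ 7 (mod 8) gives 7t ≡ 4 (mod 8), and since 7⁻¹ ≡ 7 (mod 8), t ≡ 4. Hence N ≡ 3 + 7·4 = 31 (mod 56).
From N ≡ 31 (mod 56) write N = 31 + 56t. Substituting into N ≡ 3 (mod 9) gives 56t ≡ 8 (mod 9), and since 2⁻¹ ≡ 5 (mod 9), t ≡ 4. Hence N ≡ 31 + 56·4 = 255 (mod 504).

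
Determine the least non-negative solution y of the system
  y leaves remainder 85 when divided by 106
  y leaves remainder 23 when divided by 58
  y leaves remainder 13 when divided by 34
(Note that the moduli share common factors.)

Combine the congruences pairwise.
gcd(106, 58) = 2 and 2 | (23 − 85), so the pair is consistent; merging gives y ≡ 1357 (mod 3074), where 3074 = lcm(106, 58).
gcd(3074, 34) = 2 and 2 | (13 − 1357), so the pair is consistent; merging gives y ≡ 19801 (mod 52258), where 52258 = lcm(3074, 34).
The solution is unique modulo lcm(106, 58, 34) = 52258.

19801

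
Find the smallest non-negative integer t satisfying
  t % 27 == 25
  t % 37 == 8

From t ≡ 25 (mod 27) write t = 25 + 27s. Substituting into t ≡ 8 (mod 37) gives 27s ≡ 20 (mod 37), and since 27⁻¹ ≡ 11 (mod 37), s ≡ 35. Hence t ≡ 25 + 27·35 = 970 (mod 999).

970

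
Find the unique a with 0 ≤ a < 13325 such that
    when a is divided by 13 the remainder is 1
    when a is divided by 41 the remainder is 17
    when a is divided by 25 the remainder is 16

9816

From a ≡ 1 (mod 13) write a = 1 + 13t. Substituting into a ≡ 17 (mod 41) gives 13t ≡ 16 (mod 41), and since 13⁻¹ ≡ 19 (mod 41), t ≡ 17. Hence a ≡ 1 + 13·17 = 222 (mod 533).
From a ≡ 222 (mod 533) write a = 222 + 533t. Substituting into a ≡ 16 (mod 25) gives 533t ≡ 19 (mod 25), and since 8⁻¹ ≡ 22 (mod 25), t ≡ 18. Hence a ≡ 222 + 533·18 = 9816 (mod 13325).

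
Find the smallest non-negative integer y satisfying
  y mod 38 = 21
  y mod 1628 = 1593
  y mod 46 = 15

582789

gcd(38, 1628) = 2 and 2 | (1593 − 21), so the pair is consistent; merging gives y ≡ 26013 (mod 30932), where 30932 = lcm(38, 1628).
gcd(30932, 46) = 2 and 2 | (15 − 26013), so the pair is consistent; merging gives y ≡ 582789 (mod 711436), where 711436 = lcm(30932, 46).
The solution is unique modulo lcm(38, 1628, 46) = 711436.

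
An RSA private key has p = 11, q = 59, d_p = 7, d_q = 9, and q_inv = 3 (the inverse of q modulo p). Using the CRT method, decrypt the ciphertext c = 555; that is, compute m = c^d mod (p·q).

168

m₁ = c^(d_p) mod p: c ≡ 5 (mod 11), and 5^7 mod 11 = 3.
m₂ = c^(d_q) mod q: c ≡ 24 (mod 59), and 24^9 mod 59 = 50.
h = q_inv·(m₁ − m₂) mod p = 3·(3 − 50) mod 11 = 2.
m = m₂ + h·q = 50 + 2·59 = 168.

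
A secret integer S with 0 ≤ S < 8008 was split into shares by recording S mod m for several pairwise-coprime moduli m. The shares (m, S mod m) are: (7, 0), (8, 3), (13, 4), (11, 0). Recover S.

6699

Combine the congruences pairwise.
From S ≡ 0 (mod 7) write S = 0 + 7t. Substituting into S ≡ 3 (mod 8) gives 7t ≡ 3 (mod 8), and since 7⁻¹ ≡ 7 (mod 8), t ≡ 5. Hence S ≡ 0 + 7·5 = 35 (mod 56).
From S ≡ 35 (mod 56) write S = 35 + 56t. Substituting into S ≡ 4 (mod 13) gives 56t ≡ 8 (mod 13), and since 4⁻¹ ≡ 10 (mod 13), t ≡ 2. Hence S ≡ 35 + 56·2 = 147 (mod 728).
From S ≡ 147 (mod 728) write S = 147 + 728t. Substituting into S ≡ 0 (mod 11) gives 728t ≡ 7 (mod 11), and since 2⁻¹ ≡ 6 (mod 11), t ≡ 9. Hence S ≡ 147 + 728·9 = 6699 (mod 8008).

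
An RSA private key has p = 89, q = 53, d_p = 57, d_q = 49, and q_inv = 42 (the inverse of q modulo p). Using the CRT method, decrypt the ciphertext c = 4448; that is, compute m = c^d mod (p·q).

m₁ = c^(d_p) mod p: c ≡ 87 (mod 89), and 87^57 mod 89 = 85.
m₂ = c^(d_q) mod q: c ≡ 49 (mod 53), and 49^49 mod 53 = 24.
h = q_inv·(m₁ − m₂) mod p = 42·(85 − 24) mod 89 = 70.
m = m₂ + h·q = 24 + 70·53 = 3734.

3734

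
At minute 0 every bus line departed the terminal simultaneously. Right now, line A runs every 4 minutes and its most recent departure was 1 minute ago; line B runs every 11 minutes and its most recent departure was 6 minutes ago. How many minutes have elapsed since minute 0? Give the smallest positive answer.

From t ≡ 1 (mod 4) write t = 1 + 4s. Substituting into t ≡ 6 (mod 11) gives 4s ≡ 5 (mod 11), and since 4⁻¹ ≡ 3 (mod 11), s ≡ 4. Hence t ≡ 1 + 4·4 = 17 (mod 44).

17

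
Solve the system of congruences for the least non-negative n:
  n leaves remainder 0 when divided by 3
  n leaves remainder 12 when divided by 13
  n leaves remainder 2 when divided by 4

The moduli are pairwise coprime; M = 3·13·4 = 156.
M/3 = 52; 52 ≡ 1 (mod 3), inverse 1.
M/13 = 12; 12 ≡ 12 (mod 13); 12·12 ≡ 1, so inverse 12.
M/4 = 39; 39 ≡ 3 (mod 4); 3·3 ≡ 1, so inverse 3.
n ≡ 0·52·1 + 12·12·12 + 2·39·3 = 1962.
1962 mod 156 = 90.

90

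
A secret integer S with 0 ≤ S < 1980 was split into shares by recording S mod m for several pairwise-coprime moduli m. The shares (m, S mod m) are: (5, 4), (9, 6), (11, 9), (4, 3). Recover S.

339

The moduli are pairwise coprime; N = 5·9·11·4 = 1980.
N/5 = 396; 396 ≡ 1 (mod 5), inverse 1.
N/9 = 220; 220 ≡ 4 (mod 9); 4·7 ≡ 1, so inverse 7.
N/11 = 180; 180 ≡ 4 (mod 11); 4·3 ≡ 1, so inverse 3.
N/4 = 495; 495 ≡ 3 (mod 4); 3·3 ≡ 1, so inverse 3.
S ≡ 4·396·1 + 6·220·7 + 9·180·3 + 3·495·3 = 20139.
20139 mod 1980 = 339.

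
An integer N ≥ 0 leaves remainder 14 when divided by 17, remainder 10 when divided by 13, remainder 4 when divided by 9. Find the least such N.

The moduli are pairwise coprime; M = 17·13·9 = 1989.
M/17 = 117; 117 ≡ 15 (mod 17); 15·8 ≡ 1, so inverse 8.
M/13 = 153; 153 ≡ 10 (mod 13); 10·4 ≡ 1, so inverse 4.
M/9 = 221; 221 ≡ 5 (mod 9); 5·2 ≡ 1, so inverse 2.
N ≡ 14·117·8 + 10·153·4 + 4·221·2 = 20992.
20992 mod 1989 = 1102.

1102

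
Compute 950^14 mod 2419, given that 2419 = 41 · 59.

125

Mod 41: 950 ≡ 7; 7^14 ≡ 2 (mod 41).
Mod 59: 950 ≡ 6; 6^14 ≡ 7 (mod 59).
Combine by CRT: x ≡ 2 (mod 41), x ≡ 7 (mod 59) ⇒ x ≡ 125 (mod 2419).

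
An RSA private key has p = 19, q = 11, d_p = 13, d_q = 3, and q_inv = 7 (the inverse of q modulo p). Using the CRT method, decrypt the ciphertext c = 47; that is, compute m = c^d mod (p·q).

m₁ = c^(d_p) mod p: c ≡ 9 (mod 19), and 9^13 mod 19 = 6.
m₂ = c^(d_q) mod q: c ≡ 3 (mod 11), and 3^3 mod 11 = 5.
h = q_inv·(m₁ − m₂) mod p = 7·(6 − 5) mod 19 = 7.
m = m₂ + h·q = 5 + 7·11 = 82.

82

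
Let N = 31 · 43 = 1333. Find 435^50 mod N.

Mod 31: 435 ≡ 1; by Fermat, exponent reduces to 50 mod 30 = 20; 1^20 ≡ 1 (mod 31).
Mod 43: 435 ≡ 5; by Fermat, exponent reduces to 50 mod 42 = 8; 5^8 ≡ 13 (mod 43).
Combine by CRT: x ≡ 1 (mod 31), x ≡ 13 (mod 43) ⇒ x ≡ 1303 (mod 1333).

1303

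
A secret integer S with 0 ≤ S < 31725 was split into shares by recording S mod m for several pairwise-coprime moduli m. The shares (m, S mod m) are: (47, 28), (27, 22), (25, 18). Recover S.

30343

The moduli are pairwise coprime; N = 47·27·25 = 31725.
N/47 = 675; 675 ≡ 17 (mod 47); 17·36 ≡ 1, so inverse 36.
N/27 = 1175; 1175 ≡ 14 (mod 27); 14·2 ≡ 1, so inverse 2.
N/25 = 1269; 1269 ≡ 19 (mod 25); 19·4 ≡ 1, so inverse 4.
S ≡ 28·675·36 + 22·1175·2 + 18·1269·4 = 823468.
823468 mod 31725 = 30343.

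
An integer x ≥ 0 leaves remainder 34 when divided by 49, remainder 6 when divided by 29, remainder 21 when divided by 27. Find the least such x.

The moduli are pairwise coprime; N = 49·29·27 = 38367.
N/49 = 783; 783 ≡ 48 (mod 49); 48·48 ≡ 1, so inverse 48.
N/29 = 1323; 1323 ≡ 18 (mod 29); 18·21 ≡ 1, so inverse 21.
N/27 = 1421; 1421 ≡ 17 (mod 27); 17·8 ≡ 1, so inverse 8.
x ≡ 34·783·48 + 6·1323·21 + 21·1421·8 = 1683282.
1683282 mod 38367 = 33501.

33501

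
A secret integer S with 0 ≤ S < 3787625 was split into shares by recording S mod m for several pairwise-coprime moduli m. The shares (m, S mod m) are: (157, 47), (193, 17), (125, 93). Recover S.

3489843

The moduli are pairwise coprime; N = 157·193·125 = 3787625.
N/157 = 24125; 24125 ≡ 104 (mod 157); 104·77 ≡ 1, so inverse 77.
N/193 = 19625; 19625 ≡ 132 (mod 193); 132·174 ≡ 1, so inverse 174.
N/125 = 30301; 30301 ≡ 51 (mod 125); 51·76 ≡ 1, so inverse 76.
S ≡ 47·24125·77 + 17·19625·174 + 93·30301·76 = 359526593.
359526593 mod 3787625 = 3489843.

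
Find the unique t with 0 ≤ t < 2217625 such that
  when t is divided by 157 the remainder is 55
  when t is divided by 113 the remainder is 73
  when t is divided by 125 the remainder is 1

From t ≡ 55 (mod 157) write t = 55 + 157s. Substituting into t ≡ 73 (mod 113) gives 157s ≡ 18 (mod 113), and since 44⁻¹ ≡ 18 (mod 113), s ≡ 98. Hence t ≡ 55 + 157·98 = 15441 (mod 17741).
From t ≡ 15441 (mod 17741) write t = 15441 + 17741s. Substituting into t ≡ 1 (mod 125) gives 17741s ≡ 60 (mod 125), and since 116⁻¹ ≡ 111 (mod 125), s ≡ 35. Hence t ≡ 15441 + 17741·35 = 636376 (mod 2217625).

636376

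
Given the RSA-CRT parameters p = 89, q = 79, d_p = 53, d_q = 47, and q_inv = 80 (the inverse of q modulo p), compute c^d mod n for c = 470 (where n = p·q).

6986

m₁ = c^(d_p) mod p: c ≡ 25 (mod 89), and 25^53 mod 89 = 44.
m₂ = c^(d_q) mod q: c ≡ 75 (mod 79), and 75^47 mod 79 = 34.
h = q_inv·(m₁ − m₂) mod p = 80·(44 − 34) mod 89 = 88.
m = m₂ + h·q = 34 + 88·79 = 6986.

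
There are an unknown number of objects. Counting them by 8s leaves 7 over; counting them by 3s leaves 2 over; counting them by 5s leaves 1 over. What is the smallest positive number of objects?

71

The moduli are pairwise coprime; M = 8·3·5 = 120.
M/8 = 15; 15 ≡ 7 (mod 8); 7·7 ≡ 1, so inverse 7.
M/3 = 40; 40 ≡ 1 (mod 3), inverse 1.
M/5 = 24; 24 ≡ 4 (mod 5); 4·4 ≡ 1, so inverse 4.
N ≡ 7·15·7 + 2·40·1 + 1·24·4 = 911.
911 mod 120 = 71.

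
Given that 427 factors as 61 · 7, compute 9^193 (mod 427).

58

Mod 61: 9 ≡ 9; by Fermat, exponent reduces to 193 mod 60 = 13; 9^13 ≡ 58 (mod 61).
Mod 7: 9 ≡ 2; by Fermat, exponent reduces to 193 mod 6 = 1; 2^1 ≡ 2 (mod 7).
Combine by CRT: x ≡ 58 (mod 61), x ≡ 2 (mod 7) ⇒ x ≡ 58 (mod 427).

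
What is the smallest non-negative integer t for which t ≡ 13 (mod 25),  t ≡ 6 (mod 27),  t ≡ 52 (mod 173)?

The moduli are pairwise coprime; N = 25·27·173 = 116775.
N/25 = 4671; 4671 ≡ 21 (mod 25); 21·6 ≡ 1, so inverse 6.
N/27 = 4325; 4325 ≡ 5 (mod 27); 5·11 ≡ 1, so inverse 11.
N/173 = 675; 675 ≡ 156 (mod 173); 156·61 ≡ 1, so inverse 61.
t ≡ 13·4671·6 + 6·4325·11 + 52·675·61 = 2790888.
2790888 mod 116775 = 105063.

105063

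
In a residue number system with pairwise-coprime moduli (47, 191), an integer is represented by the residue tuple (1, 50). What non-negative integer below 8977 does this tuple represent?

From x ≡ 1 (mod 47) write x = 1 + 47t. Substituting into x ≡ 50 (mod 191) gives 47t ≡ 49 (mod 191), and since 47⁻¹ ≡ 126 (mod 191), t ≡ 62. Hence x ≡ 1 + 47·62 = 2915 (mod 8977).

2915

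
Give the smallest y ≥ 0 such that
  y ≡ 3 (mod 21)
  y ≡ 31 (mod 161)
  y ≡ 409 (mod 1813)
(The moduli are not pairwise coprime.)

gcd(21, 161) = 7 and 7 | (31 − 3), so the pair is consistent; merging gives y ≡ 192 (mod 483), where 483 = lcm(21, 161).
gcd(483, 1813) = 7 and 7 | (409 − 192), so the pair is consistent; merging gives y ≡ 25791 (mod 125097), where 125097 = lcm(483, 1813).
The solution is unique modulo lcm(21, 161, 1813) = 125097.

25791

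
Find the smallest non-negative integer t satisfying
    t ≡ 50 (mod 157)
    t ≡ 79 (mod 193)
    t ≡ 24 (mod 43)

The moduli are pairwise coprime; N = 157·193·43 = 1302943.
N/157 = 8299; 8299 ≡ 135 (mod 157); 135·107 ≡ 1, so inverse 107.
N/193 = 6751; 6751 ≡ 189 (mod 193); 189·48 ≡ 1, so inverse 48.
N/43 = 30301; 30301 ≡ 29 (mod 43); 29·3 ≡ 1, so inverse 3.
t ≡ 50·8299·107 + 79·6751·48 + 24·30301·3 = 72181114.
72181114 mod 1302943 = 519249.

519249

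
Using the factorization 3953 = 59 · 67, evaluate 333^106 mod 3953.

Mod 59: 333 ≡ 38; by Fermat, exponent reduces to 106 mod 58 = 48; 38^48 ≡ 46 (mod 59).
Mod 67: 333 ≡ 65; by Fermat, exponent reduces to 106 mod 66 = 40; 65^40 ≡ 6 (mod 67).
Combine by CRT: x ≡ 46 (mod 59), x ≡ 6 (mod 67) ⇒ x ≡ 341 (mod 3953).

341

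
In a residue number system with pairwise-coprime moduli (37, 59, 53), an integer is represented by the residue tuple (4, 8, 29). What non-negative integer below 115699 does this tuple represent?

14286

Combine the congruences pairwise.
From x ≡ 4 (mod 37) write x = 4 + 37t. Substituting into x ≡ 8 (mod 59) gives 37t ≡ 4 (mod 59), and since 37⁻¹ ≡ 8 (mod 59), t ≡ 32. Hence x ≡ 4 + 37·32 = 1188 (mod 2183).
From x ≡ 1188 (mod 2183) write x = 1188 + 2183t. Substituting into x ≡ 29 (mod 53) gives 2183t ≡ 7 (mod 53), and since 10⁻¹ ≡ 16 (mod 53), t ≡ 6. Hence x ≡ 1188 + 2183·6 = 14286 (mod 115699).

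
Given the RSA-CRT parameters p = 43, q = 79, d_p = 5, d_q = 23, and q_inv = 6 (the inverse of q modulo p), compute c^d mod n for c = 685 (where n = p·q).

m₁ = c^(d_p) mod p: c ≡ 40 (mod 43), and 40^5 mod 43 = 15.
m₂ = c^(d_q) mod q: c ≡ 53 (mod 79), and 53^23 mod 79 = 63.
h = q_inv·(m₁ − m₂) mod p = 6·(15 − 63) mod 43 = 13.
m = m₂ + h·q = 63 + 13·79 = 1090.

1090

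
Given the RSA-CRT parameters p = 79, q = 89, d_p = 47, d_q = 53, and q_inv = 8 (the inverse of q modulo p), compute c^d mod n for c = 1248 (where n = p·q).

1135

m₁ = c^(d_p) mod p: c ≡ 63 (mod 79), and 63^47 mod 79 = 29.
m₂ = c^(d_q) mod q: c ≡ 2 (mod 89), and 2^53 mod 89 = 67.
h = q_inv·(m₁ − m₂) mod p = 8·(29 − 67) mod 79 = 12.
m = m₂ + h·q = 67 + 12·89 = 1135.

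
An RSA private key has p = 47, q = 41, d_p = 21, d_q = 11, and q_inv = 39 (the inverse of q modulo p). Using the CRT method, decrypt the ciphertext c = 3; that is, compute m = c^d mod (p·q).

m₁ = c^(d_p) mod p: c ≡ 3 (mod 47), and 3^21 mod 47 = 21.
m₂ = c^(d_q) mod q: c ≡ 3 (mod 41), and 3^11 mod 41 = 27.
h = q_inv·(m₁ − m₂) mod p = 39·(21 − 27) mod 47 = 1.
m = m₂ + h·q = 27 + 1·41 = 68.

68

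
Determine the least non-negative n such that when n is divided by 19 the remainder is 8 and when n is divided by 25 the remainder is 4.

179

From n ≡ 8 (mod 19) write n = 8 + 19t. Substituting into n ≡ 4 (mod 25) gives 19t ≡ 21 (mod 25), and since 19⁻¹ ≡ 4 (mod 25), t ≡ 9. Hence n ≡ 8 + 19·9 = 179 (mod 475).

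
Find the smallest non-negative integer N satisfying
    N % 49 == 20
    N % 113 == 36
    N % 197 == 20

Combine the congruences pairwise.
From N ≡ 20 (mod 49) write N = 20 + 49t. Substituting into N ≡ 36 (mod 113) gives 49t ≡ 16 (mod 113), and since 49⁻¹ ≡ 30 (mod 113), t ≡ 28. Hence N ≡ 20 + 49·28 = 1392 (mod 5537).
From N ≡ 1392 (mod 5537) write N = 1392 + 5537t. Substituting into N ≡ 20 (mod 197) gives 5537t ≡ 7 (mod 197), and since 21⁻¹ ≡ 122 (mod 197), t ≡ 66. Hence N ≡ 1392 + 5537·66 = 366834 (mod 1090789).

366834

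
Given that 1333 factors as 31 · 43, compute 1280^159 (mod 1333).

624

Mod 31: 1280 ≡ 9; by Fermat, exponent reduces to 159 mod 30 = 9; 9^9 ≡ 4 (mod 31).
Mod 43: 1280 ≡ 33; by Fermat, exponent reduces to 159 mod 42 = 33; 33^33 ≡ 22 (mod 43).
Combine by CRT: x ≡ 4 (mod 31), x ≡ 22 (mod 43) ⇒ x ≡ 624 (mod 1333).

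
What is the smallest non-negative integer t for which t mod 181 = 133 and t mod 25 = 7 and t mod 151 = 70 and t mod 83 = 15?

From t ≡ 133 (mod 181) write t = 133 + 181s. Substituting into t ≡ 7 (mod 25) gives 181s ≡ 24 (mod 25), and since 6⁻¹ ≡ 21 (mod 25), s ≡ 4. Hence t ≡ 133 + 181·4 = 857 (mod 4525).
From t ≡ 857 (mod 4525) write t = 857 + 4525s. Substituting into t ≡ 70 (mod 151) gives 4525s ≡ 119 (mod 151), and since 146⁻¹ ≡ 30 (mod 151), s ≡ 97. Hence t ≡ 857 + 4525·97 = 439782 (mod 683275).
From t ≡ 439782 (mod 683275) write t = 439782 + 683275s. Substituting into t ≡ 15 (mod 83) gives 683275s ≡ 50 (mod 83), and since 19⁻¹ ≡ 35 (mod 83), s ≡ 7. Hence t ≡ 439782 + 683275·7 = 5222707 (mod 56711825).

5222707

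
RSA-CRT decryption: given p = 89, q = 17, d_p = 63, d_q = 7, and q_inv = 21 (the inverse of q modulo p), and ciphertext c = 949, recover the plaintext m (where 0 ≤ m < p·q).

1485

m₁ = c^(d_p) mod p: c ≡ 59 (mod 89), and 59^63 mod 89 = 61.
m₂ = c^(d_q) mod q: c ≡ 14 (mod 17), and 14^7 mod 17 = 6.
h = q_inv·(m₁ − m₂) mod p = 21·(61 − 6) mod 89 = 87.
m = m₂ + h·q = 6 + 87·17 = 1485.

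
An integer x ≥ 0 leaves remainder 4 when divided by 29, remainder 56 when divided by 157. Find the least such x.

2411

From x ≡ 4 (mod 29) write x = 4 + 29t. Substituting into x ≡ 56 (mod 157) gives 29t ≡ 52 (mod 157), and since 29⁻¹ ≡ 65 (mod 157), t ≡ 83. Hence x ≡ 4 + 29·83 = 2411 (mod 4553).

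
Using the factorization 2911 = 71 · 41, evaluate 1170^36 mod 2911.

Mod 71: 1170 ≡ 34; 34^36 ≡ 37 (mod 71).
Mod 41: 1170 ≡ 22; 22^36 ≡ 25 (mod 41).
Combine by CRT: x ≡ 37 (mod 71), x ≡ 25 (mod 41) ⇒ x ≡ 1173 (mod 2911).

1173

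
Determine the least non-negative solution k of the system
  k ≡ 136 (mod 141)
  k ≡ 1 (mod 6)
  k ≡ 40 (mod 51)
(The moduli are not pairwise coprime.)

3661

gcd(141, 6) = 3 and 3 | (1 − 136), so the pair is consistent; merging gives k ≡ 277 (mod 282), where 282 = lcm(141, 6).
gcd(282, 51) = 3 and 3 | (40 − 277), so the pair is consistent; merging gives k ≡ 3661 (mod 4794), where 4794 = lcm(282, 51).
The solution is unique modulo lcm(141, 6, 51) = 4794.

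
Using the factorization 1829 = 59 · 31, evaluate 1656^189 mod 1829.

1827

Mod 59: 1656 ≡ 4; by Fermat, exponent reduces to 189 mod 58 = 15; 4^15 ≡ 57 (mod 59).
Mod 31: 1656 ≡ 13; by Fermat, exponent reduces to 189 mod 30 = 9; 13^9 ≡ 29 (mod 31).
Combine by CRT: x ≡ 57 (mod 59), x ≡ 29 (mod 31) ⇒ x ≡ 1827 (mod 1829).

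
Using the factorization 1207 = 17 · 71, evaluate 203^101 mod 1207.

Mod 17: 203 ≡ 16; by Fermat, exponent reduces to 101 mod 16 = 5; 16^5 ≡ 16 (mod 17).
Mod 71: 203 ≡ 61; by Fermat, exponent reduces to 101 mod 70 = 31; 61^31 ≡ 13 (mod 71).
Combine by CRT: x ≡ 16 (mod 17), x ≡ 13 (mod 71) ⇒ x ≡ 84 (mod 1207).

84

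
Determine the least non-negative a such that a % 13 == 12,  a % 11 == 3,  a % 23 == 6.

The moduli are pairwise coprime; N = 13·11·23 = 3289.
N/13 = 253; 253 ≡ 6 (mod 13); 6·11 ≡ 1, so inverse 11.
N/11 = 299; 299 ≡ 2 (mod 11); 2·6 ≡ 1, so inverse 6.
N/23 = 143; 143 ≡ 5 (mod 23); 5·14 ≡ 1, so inverse 14.
a ≡ 12·253·11 + 3·299·6 + 6·143·14 = 50790.
50790 mod 3289 = 1455.

1455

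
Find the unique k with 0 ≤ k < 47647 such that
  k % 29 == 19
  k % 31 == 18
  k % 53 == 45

The moduli are pairwise coprime; N = 29·31·53 = 47647.
N/29 = 1643; 1643 ≡ 19 (mod 29); 19·26 ≡ 1, so inverse 26.
N/31 = 1537; 1537 ≡ 18 (mod 31); 18·19 ≡ 1, so inverse 19.
N/53 = 899; 899 ≡ 51 (mod 53); 51·26 ≡ 1, so inverse 26.
k ≡ 19·1643·26 + 18·1537·19 + 45·899·26 = 2389126.
2389126 mod 47647 = 6776.

6776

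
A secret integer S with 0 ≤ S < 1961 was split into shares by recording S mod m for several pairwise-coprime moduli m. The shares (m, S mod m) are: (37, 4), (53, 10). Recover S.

From S ≡ 4 (mod 37) write S = 4 + 37t. Substituting into S ≡ 10 (mod 53) gives 37t ≡ 6 (mod 53), and since 37⁻¹ ≡ 43 (mod 53), t ≡ 46. Hence S ≡ 4 + 37·46 = 1706 (mod 1961).

1706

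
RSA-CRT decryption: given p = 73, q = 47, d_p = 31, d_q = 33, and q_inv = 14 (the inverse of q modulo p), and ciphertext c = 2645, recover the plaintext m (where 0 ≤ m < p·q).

1220

m₁ = c^(d_p) mod p: c ≡ 17 (mod 73), and 17^31 mod 73 = 52.
m₂ = c^(d_q) mod q: c ≡ 13 (mod 47), and 13^33 mod 47 = 45.
h = q_inv·(m₁ − m₂) mod p = 14·(52 − 45) mod 73 = 25.
m = m₂ + h·q = 45 + 25·47 = 1220.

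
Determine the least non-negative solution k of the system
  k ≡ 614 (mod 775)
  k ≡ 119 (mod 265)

gcd(775, 265) = 5 and 5 | (119 − 614), so the pair is consistent; merging gives k ≡ 30064 (mod 41075), where 41075 = lcm(775, 265).
The solution is unique modulo lcm(775, 265) = 41075.

30064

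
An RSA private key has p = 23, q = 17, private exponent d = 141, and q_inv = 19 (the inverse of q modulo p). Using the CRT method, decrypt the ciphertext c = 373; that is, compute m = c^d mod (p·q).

d_p = d mod (p−1) = 141 mod 22 = 9; d_q = d mod (q−1) = 13.
m₁ = c^(d_p) mod p: c ≡ 5 (mod 23), and 5^9 mod 23 = 11.
m₂ = c^(d_q) mod q: c ≡ 16 (mod 17), and 16^13 mod 17 = 16.
h = q_inv·(m₁ − m₂) mod p = 19·(11 − 16) mod 23 = 20.
m = m₂ + h·q = 16 + 20·17 = 356.

356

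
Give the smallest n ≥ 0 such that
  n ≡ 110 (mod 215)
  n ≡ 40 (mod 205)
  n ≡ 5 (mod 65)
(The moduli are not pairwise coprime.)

gcd(215, 205) = 5 and 5 | (40 − 110), so the pair is consistent; merging gives n ≡ 7420 (mod 8815), where 8815 = lcm(215, 205).
gcd(8815, 65) = 5 and 5 | (5 − 7420), so the pair is consistent; merging gives n ≡ 77940 (mod 114595), where 114595 = lcm(8815, 65).
The solution is unique modulo lcm(215, 205, 65) = 114595.

77940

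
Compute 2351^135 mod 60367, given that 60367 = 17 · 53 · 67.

55022

Mod 17: 2351 ≡ 5; by Fermat, exponent reduces to 135 mod 16 = 7; 5^7 ≡ 10 (mod 17).
Mod 53: 2351 ≡ 19; by Fermat, exponent reduces to 135 mod 52 = 31; 19^31 ≡ 8 (mod 53).
Mod 67: 2351 ≡ 6; by Fermat, exponent reduces to 135 mod 66 = 3; 6^3 ≡ 15 (mod 67).
Combine by CRT: x ≡ 10 (mod 17), x ≡ 8 (mod 53), x ≡ 15 (mod 67) ⇒ x ≡ 55022 (mod 60367).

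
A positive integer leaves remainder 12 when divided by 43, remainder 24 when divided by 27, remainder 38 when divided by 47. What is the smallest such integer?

22974

Combine the congruences pairwise.
From x ≡ 12 (mod 43) write x = 12 + 43t. Substituting into x ≡ 24 (mod 27) gives 43t ≡ 12 (mod 27), and since 16⁻¹ ≡ 22 (mod 27), t ≡ 21. Hence x ≡ 12 + 43·21 = 915 (mod 1161).
From x ≡ 915 (mod 1161) write x = 915 + 1161t. Substituting into x ≡ 38 (mod 47) gives 1161t ≡ 16 (mod 47), and since 33⁻¹ ≡ 10 (mod 47), t ≡ 19. Hence x ≡ 915 + 1161·19 = 22974 (mod 54567).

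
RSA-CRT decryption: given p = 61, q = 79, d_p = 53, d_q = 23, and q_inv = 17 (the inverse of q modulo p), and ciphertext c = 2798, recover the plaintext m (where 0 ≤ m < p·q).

m₁ = c^(d_p) mod p: c ≡ 53 (mod 61), and 53^53 mod 61 = 24.
m₂ = c^(d_q) mod q: c ≡ 33 (mod 79), and 33^23 mod 79 = 69.
h = q_inv·(m₁ − m₂) mod p = 17·(24 − 69) mod 61 = 28.
m = m₂ + h·q = 69 + 28·79 = 2281.

2281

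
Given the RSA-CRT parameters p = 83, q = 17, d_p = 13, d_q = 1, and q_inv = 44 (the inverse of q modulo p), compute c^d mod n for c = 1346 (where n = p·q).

m₁ = c^(d_p) mod p: c ≡ 18 (mod 83), and 18^13 mod 83 = 42.
m₂ = c^(d_q) mod q: c ≡ 3 (mod 17), and 3^1 mod 17 = 3.
h = q_inv·(m₁ − m₂) mod p = 44·(42 − 3) mod 83 = 56.
m = m₂ + h·q = 3 + 56·17 = 955.

955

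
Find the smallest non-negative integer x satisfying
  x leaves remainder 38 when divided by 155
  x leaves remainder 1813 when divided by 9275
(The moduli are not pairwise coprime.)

Combine the congruences pairwise.
gcd(155, 9275) = 5 and 5 | (1813 − 38), so the pair is consistent; merging gives x ≡ 85288 (mod 287525), where 287525 = lcm(155, 9275).
The solution is unique modulo lcm(155, 9275) = 287525.

85288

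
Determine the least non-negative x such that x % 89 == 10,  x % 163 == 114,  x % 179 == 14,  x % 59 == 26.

76452167

From x ≡ 10 (mod 89) write x = 10 + 89t. Substituting into x ≡ 114 (mod 163) gives 89t ≡ 104 (mod 163), and since 89⁻¹ ≡ 11 (mod 163), t ≡ 3. Hence x ≡ 10 + 89·3 = 277 (mod 14507).
From x ≡ 277 (mod 14507) write x = 277 + 14507t. Substituting into x ≡ 14 (mod 179) gives 14507t ≡ 95 (mod 179), and since 8⁻¹ ≡ 112 (mod 179), t ≡ 79. Hence x ≡ 277 + 14507·79 = 1146330 (mod 2596753).
From x ≡ 1146330 (mod 2596753) write x = 1146330 + 2596753t. Substituting into x ≡ 26 (mod 59) gives 2596753t ≡ 7 (mod 59), and since 45⁻¹ ≡ 21 (mod 59), t ≡ 29. Hence x ≡ 1146330 + 2596753·29 = 76452167 (mod 153208427).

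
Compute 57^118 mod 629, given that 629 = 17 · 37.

620

Mod 17: 57 ≡ 6; by Fermat, exponent reduces to 118 mod 16 = 6; 6^6 ≡ 8 (mod 17).
Mod 37: 57 ≡ 20; by Fermat, exponent reduces to 118 mod 36 = 10; 20^10 ≡ 28 (mod 37).
Combine by CRT: x ≡ 8 (mod 17), x ≡ 28 (mod 37) ⇒ x ≡ 620 (mod 629).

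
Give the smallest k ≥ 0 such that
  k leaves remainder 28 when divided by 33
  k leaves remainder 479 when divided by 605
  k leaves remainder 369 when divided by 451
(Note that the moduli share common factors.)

31939

gcd(33, 605) = 11 and 11 | (479 − 28), so the pair is consistent; merging gives k ≡ 1084 (mod 1815), where 1815 = lcm(33, 605).
gcd(1815, 451) = 11 and 11 | (369 − 1084), so the pair is consistent; merging gives k ≡ 31939 (mod 74415), where 74415 = lcm(1815, 451).
The solution is unique modulo lcm(33, 605, 451) = 74415.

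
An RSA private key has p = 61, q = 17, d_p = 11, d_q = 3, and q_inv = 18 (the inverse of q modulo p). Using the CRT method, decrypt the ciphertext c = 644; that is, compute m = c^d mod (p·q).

400

m₁ = c^(d_p) mod p: c ≡ 34 (mod 61), and 34^11 mod 61 = 34.
m₂ = c^(d_q) mod q: c ≡ 15 (mod 17), and 15^3 mod 17 = 9.
h = q_inv·(m₁ − m₂) mod p = 18·(34 − 9) mod 61 = 23.
m = m₂ + h·q = 9 + 23·17 = 400.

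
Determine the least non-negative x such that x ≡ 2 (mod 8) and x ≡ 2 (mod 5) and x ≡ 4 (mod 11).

202

The moduli are pairwise coprime; N = 8·5·11 = 440.
N/8 = 55; 55 ≡ 7 (mod 8); 7·7 ≡ 1, so inverse 7.
N/5 = 88; 88 ≡ 3 (mod 5); 3·2 ≡ 1, so inverse 2.
N/11 = 40; 40 ≡ 7 (mod 11); 7·8 ≡ 1, so inverse 8.
x ≡ 2·55·7 + 2·88·2 + 4·40·8 = 2402.
2402 mod 440 = 202.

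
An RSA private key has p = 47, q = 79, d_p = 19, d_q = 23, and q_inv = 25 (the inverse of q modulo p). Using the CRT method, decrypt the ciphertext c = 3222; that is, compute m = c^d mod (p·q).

3497

m₁ = c^(d_p) mod p: c ≡ 26 (mod 47), and 26^19 mod 47 = 19.
m₂ = c^(d_q) mod q: c ≡ 62 (mod 79), and 62^23 mod 79 = 21.
h = q_inv·(m₁ − m₂) mod p = 25·(19 − 21) mod 47 = 44.
m = m₂ + h·q = 21 + 44·79 = 3497.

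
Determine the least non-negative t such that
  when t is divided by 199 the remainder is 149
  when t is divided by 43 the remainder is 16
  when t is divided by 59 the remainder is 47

The moduli are pairwise coprime; N = 199·43·59 = 504863.
N/199 = 2537; 2537 ≡ 149 (mod 199); 149·195 ≡ 1, so inverse 195.
N/43 = 11741; 11741 ≡ 2 (mod 43); 2·22 ≡ 1, so inverse 22.
N/59 = 8557; 8557 ≡ 2 (mod 59); 2·30 ≡ 1, so inverse 30.
t ≡ 149·2537·195 + 16·11741·22 + 47·8557·30 = 89910737.
89910737 mod 504863 = 45123.

45123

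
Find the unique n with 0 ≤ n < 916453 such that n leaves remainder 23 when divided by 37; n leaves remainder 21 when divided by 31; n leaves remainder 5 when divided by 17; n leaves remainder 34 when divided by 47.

Combine the congruences pairwise.
From n ≡ 23 (mod 37) write n = 23 + 37t. Substituting into n ≡ 21 (mod 31) gives 37t ≡ 29 (mod 31), and since 6⁻¹ ≡ 26 (mod 31), t ≡ 10. Hence n ≡ 23 + 37·10 = 393 (mod 1147).
From n ≡ 393 (mod 1147) write n = 393 + 1147t. Substituting into n ≡ 5 (mod 17) gives 1147t ≡ 3 (mod 17), and since 8⁻¹ ≡ 15 (mod 17), t ≡ 11. Hence n ≡ 393 + 1147·11 = 13010 (mod 19499).
From n ≡ 13010 (mod 19499) write n = 13010 + 19499t. Substituting into n ≡ 34 (mod 47) gives 19499t ≡ 43 (mod 47), and since 41⁻¹ ≡ 39 (mod 47), t ≡ 32. Hence n ≡ 13010 + 19499·32 = 636978 (mod 916453).

636978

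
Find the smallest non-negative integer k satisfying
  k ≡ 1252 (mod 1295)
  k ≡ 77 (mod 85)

7727

gcd(1295, 85) = 5 and 5 | (77 − 1252), so the pair is consistent; merging gives k ≡ 7727 (mod 22015), where 22015 = lcm(1295, 85).
The solution is unique modulo lcm(1295, 85) = 22015.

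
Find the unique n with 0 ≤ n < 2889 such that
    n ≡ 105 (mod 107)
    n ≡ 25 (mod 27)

2887

From n ≡ 105 (mod 107) write n = 105 + 107t. Substituting into n ≡ 25 (mod 27) gives 107t ≡ 1 (mod 27), and since 26⁻¹ ≡ 26 (mod 27), t ≡ 26. Hence n ≡ 105 + 107·26 = 2887 (mod 2889).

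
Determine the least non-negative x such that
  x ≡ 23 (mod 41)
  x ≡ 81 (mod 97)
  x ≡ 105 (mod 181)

Combine the congruences pairwise.
From x ≡ 23 (mod 41) write x = 23 + 41t. Substituting into x ≡ 81 (mod 97) gives 41t ≡ 58 (mod 97), and since 41⁻¹ ≡ 71 (mod 97), t ≡ 44. Hence x ≡ 23 + 41·44 = 1827 (mod 3977).
From x ≡ 1827 (mod 3977) write x = 1827 + 3977t. Substituting into x ≡ 105 (mod 181) gives 3977t ≡ 88 (mod 181), and since 176⁻¹ ≡ 36 (mod 181), t ≡ 91. Hence x ≡ 1827 + 3977·91 = 363734 (mod 719837).

363734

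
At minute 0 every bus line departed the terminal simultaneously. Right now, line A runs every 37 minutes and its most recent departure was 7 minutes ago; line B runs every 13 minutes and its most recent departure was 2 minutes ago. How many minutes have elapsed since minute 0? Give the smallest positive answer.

340

From t ≡ 7 (mod 37) write t = 7 + 37s. Substituting into t ≡ 2 (mod 13) gives 37s ≡ 8 (mod 13), and since 11⁻¹ ≡ 6 (mod 13), s ≡ 9. Hence t ≡ 7 + 37·9 = 340 (mod 481).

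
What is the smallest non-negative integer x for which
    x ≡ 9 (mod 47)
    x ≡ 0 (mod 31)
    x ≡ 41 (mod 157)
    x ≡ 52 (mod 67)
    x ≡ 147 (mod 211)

From x ≡ 9 (mod 47) write x = 9 + 47t. Substituting into x ≡ 0 (mod 31) gives 47t ≡ 22 (mod 31), and since 16⁻¹ ≡ 2 (mod 31), t ≡ 13. Hence x ≡ 9 + 47·13 = 620 (mod 1457).
From x ≡ 620 (mod 1457) write x = 620 + 1457t. Substituting into x ≡ 41 (mod 157) gives 1457t ≡ 49 (mod 157), and since 44⁻¹ ≡ 25 (mod 157), t ≡ 126. Hence x ≡ 620 + 1457·126 = 184202 (mod 228749).
From x ≡ 184202 (mod 228749) write x = 184202 + 228749t. Substituting into x ≡ 52 (mod 67) gives 228749t ≡ 33 (mod 67), and since 11⁻¹ ≡ 61 (mod 67), t ≡ 3. Hence x ≡ 184202 + 228749·3 = 870449 (mod 15326183).
From x ≡ 870449 (mod 15326183) write x = 870449 + 15326183t. Substituting into x ≡ 147 (mod 211) gives 15326183t ≡ 73 (mod 211), and since 198⁻¹ ≡ 146 (mod 211), t ≡ 108. Hence x ≡ 870449 + 15326183·108 = 1656098213 (mod 3233824613).

1656098213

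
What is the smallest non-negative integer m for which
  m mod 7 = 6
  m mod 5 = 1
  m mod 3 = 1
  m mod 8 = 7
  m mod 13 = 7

3751

The moduli are pairwise coprime; N = 7·5·3·8·13 = 10920.
N/7 = 1560; 1560 ≡ 6 (mod 7); 6·6 ≡ 1, so inverse 6.
N/5 = 2184; 2184 ≡ 4 (mod 5); 4·4 ≡ 1, so inverse 4.
N/3 = 3640; 3640 ≡ 1 (mod 3), inverse 1.
N/8 = 1365; 1365 ≡ 5 (mod 8); 5·5 ≡ 1, so inverse 5.
N/13 = 840; 840 ≡ 8 (mod 13); 8·5 ≡ 1, so inverse 5.
m ≡ 6·1560·6 + 1·2184·4 + 1·3640·1 + 7·1365·5 + 7·840·5 = 145711.
145711 mod 10920 = 3751.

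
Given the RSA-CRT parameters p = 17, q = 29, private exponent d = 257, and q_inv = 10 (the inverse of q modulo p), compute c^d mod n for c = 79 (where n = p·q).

d_p = d mod (p−1) = 257 mod 16 = 1; d_q = d mod (q−1) = 5.
m₁ = c^(d_p) mod p: c ≡ 11 (mod 17), and 11^1 mod 17 = 11.
m₂ = c^(d_q) mod q: c ≡ 21 (mod 29), and 21^5 mod 29 = 2.
h = q_inv·(m₁ − m₂) mod p = 10·(11 − 2) mod 17 = 5.
m = m₂ + h·q = 2 + 5·29 = 147.

147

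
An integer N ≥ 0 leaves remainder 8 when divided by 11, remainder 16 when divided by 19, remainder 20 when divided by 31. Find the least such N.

The moduli are pairwise coprime; M = 11·19·31 = 6479.
M/11 = 589; 589 ≡ 6 (mod 11); 6·2 ≡ 1, so inverse 2.
M/19 = 341; 341 ≡ 18 (mod 19); 18·18 ≡ 1, so inverse 18.
M/31 = 209; 209 ≡ 23 (mod 31); 23·27 ≡ 1, so inverse 27.
N ≡ 8·589·2 + 16·341·18 + 20·209·27 = 220492.
220492 mod 6479 = 206.

206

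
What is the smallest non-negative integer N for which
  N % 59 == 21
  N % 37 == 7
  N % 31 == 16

28164

From N ≡ 21 (mod 59) write N = 21 + 59t. Substituting into N ≡ 7 (mod 37) gives 59t ≡ 23 (mod 37), and since 22⁻¹ ≡ 32 (mod 37), t ≡ 33. Hence N ≡ 21 + 59·33 = 1968 (mod 2183).
From N ≡ 1968 (mod 2183) write N = 1968 + 2183t. Substituting into N ≡ 16 (mod 31) gives 2183t ≡ 1 (mod 31), and since 13⁻¹ ≡ 12 (mod 31), t ≡ 12. Hence N ≡ 1968 + 2183·12 = 28164 (mod 67673).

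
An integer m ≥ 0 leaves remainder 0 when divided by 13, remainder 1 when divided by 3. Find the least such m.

From m ≡ 0 (mod 13) write m = 0 + 13t. Substituting into m ≡ 1 (mod 3) gives 13t ≡ 1 (mod 3), and since 1⁻¹ ≡ 1 (mod 3), t ≡ 1. Hence m ≡ 0 + 13·1 = 13 (mod 39).

13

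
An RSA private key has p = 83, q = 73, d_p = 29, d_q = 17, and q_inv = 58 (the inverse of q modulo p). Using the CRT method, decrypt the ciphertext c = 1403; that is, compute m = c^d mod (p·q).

1711

m₁ = c^(d_p) mod p: c ≡ 75 (mod 83), and 75^29 mod 83 = 51.
m₂ = c^(d_q) mod q: c ≡ 16 (mod 73), and 16^17 mod 73 = 32.
h = q_inv·(m₁ − m₂) mod p = 58·(51 − 32) mod 83 = 23.
m = m₂ + h·q = 32 + 23·73 = 1711.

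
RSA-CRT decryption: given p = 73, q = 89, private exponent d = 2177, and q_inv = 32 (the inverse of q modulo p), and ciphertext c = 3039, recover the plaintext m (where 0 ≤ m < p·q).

119

d_p = d mod (p−1) = 2177 mod 72 = 17; d_q = d mod (q−1) = 65.
m₁ = c^(d_p) mod p: c ≡ 46 (mod 73), and 46^17 mod 73 = 46.
m₂ = c^(d_q) mod q: c ≡ 13 (mod 89), and 13^65 mod 89 = 30.
h = q_inv·(m₁ − m₂) mod p = 32·(46 − 30) mod 73 = 1.
m = m₂ + h·q = 30 + 1·89 = 119.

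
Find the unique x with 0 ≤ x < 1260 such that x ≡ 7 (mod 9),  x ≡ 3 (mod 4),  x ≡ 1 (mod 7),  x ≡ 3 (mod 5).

The moduli are pairwise coprime; N = 9·4·7·5 = 1260.
N/9 = 140; 140 ≡ 5 (mod 9); 5·2 ≡ 1, so inverse 2.
N/4 = 315; 315 ≡ 3 (mod 4); 3·3 ≡ 1, so inverse 3.
N/7 = 180; 180 ≡ 5 (mod 7); 5·3 ≡ 1, so inverse 3.
N/5 = 252; 252 ≡ 2 (mod 5); 2·3 ≡ 1, so inverse 3.
x ≡ 7·140·2 + 3·315·3 + 1·180·3 + 3·252·3 = 7603.
7603 mod 1260 = 43.

43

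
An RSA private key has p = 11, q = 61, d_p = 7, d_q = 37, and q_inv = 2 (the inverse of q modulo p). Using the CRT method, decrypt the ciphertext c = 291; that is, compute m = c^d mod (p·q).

m₁ = c^(d_p) mod p: c ≡ 5 (mod 11), and 5^7 mod 11 = 3.
m₂ = c^(d_q) mod q: c ≡ 47 (mod 61), and 47^37 mod 61 = 47.
h = q_inv·(m₁ − m₂) mod p = 2·(3 − 47) mod 11 = 0.
m = m₂ + h·q = 47 + 0·61 = 47.

47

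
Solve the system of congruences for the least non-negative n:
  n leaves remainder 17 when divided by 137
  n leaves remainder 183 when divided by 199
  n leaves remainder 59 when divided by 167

The moduli are pairwise coprime; M = 137·199·167 = 4552921.
M/137 = 33233; 33233 ≡ 79 (mod 137); 79·111 ≡ 1, so inverse 111.
M/199 = 22879; 22879 ≡ 193 (mod 199); 193·33 ≡ 1, so inverse 33.
M/167 = 27263; 27263 ≡ 42 (mod 167); 42·4 ≡ 1, so inverse 4.
n ≡ 17·33233·111 + 183·22879·33 + 59·27263·4 = 207311020.
207311020 mod 4552921 = 2429575.

2429575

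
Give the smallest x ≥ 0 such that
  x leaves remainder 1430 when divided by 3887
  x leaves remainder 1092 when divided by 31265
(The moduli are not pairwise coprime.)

63622

gcd(3887, 31265) = 169 and 169 | (1092 − 1430), so the pair is consistent; merging gives x ≡ 63622 (mod 719095), where 719095 = lcm(3887, 31265).
The solution is unique modulo lcm(3887, 31265) = 719095.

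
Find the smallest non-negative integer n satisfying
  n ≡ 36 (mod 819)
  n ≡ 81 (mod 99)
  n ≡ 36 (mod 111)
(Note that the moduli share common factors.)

Combine the congruences pairwise.
gcd(819, 99) = 9 and 9 | (81 − 36), so the pair is consistent; merging gives n ≡ 7407 (mod 9009), where 9009 = lcm(819, 99).
gcd(9009, 111) = 3 and 3 | (36 − 7407), so the pair is consistent; merging gives n ≡ 151551 (mod 333333), where 333333 = lcm(9009, 111).
The solution is unique modulo lcm(819, 99, 111) = 333333.

151551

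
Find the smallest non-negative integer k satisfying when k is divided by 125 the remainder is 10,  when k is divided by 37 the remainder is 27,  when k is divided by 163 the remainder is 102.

650635

The moduli are pairwise coprime; N = 125·37·163 = 753875.
N/125 = 6031; 6031 ≡ 31 (mod 125); 31·121 ≡ 1, so inverse 121.
N/37 = 20375; 20375 ≡ 25 (mod 37); 25·3 ≡ 1, so inverse 3.
N/163 = 4625; 4625 ≡ 61 (mod 163); 61·155 ≡ 1, so inverse 155.
k ≡ 10·6031·121 + 27·20375·3 + 102·4625·155 = 82069135.
82069135 mod 753875 = 650635.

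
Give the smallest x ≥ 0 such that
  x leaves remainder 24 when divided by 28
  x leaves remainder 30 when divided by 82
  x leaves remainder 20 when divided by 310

26680

Combine the congruences pairwise.
gcd(28, 82) = 2 and 2 | (30 − 24), so the pair is consistent; merging gives x ≡ 276 (mod 1148), where 1148 = lcm(28, 82).
gcd(1148, 310) = 2 and 2 | (20 − 276), so the pair is consistent; merging gives x ≡ 26680 (mod 177940), where 177940 = lcm(1148, 310).
The solution is unique modulo lcm(28, 82, 310) = 177940.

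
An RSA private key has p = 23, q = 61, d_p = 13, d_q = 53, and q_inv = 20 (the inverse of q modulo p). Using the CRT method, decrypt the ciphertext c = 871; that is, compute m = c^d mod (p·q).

m₁ = c^(d_p) mod p: c ≡ 20 (mod 23), and 20^13 mod 23 = 14.
m₂ = c^(d_q) mod q: c ≡ 17 (mod 61), and 17^53 mod 61 = 59.
h = q_inv·(m₁ − m₂) mod p = 20·(14 − 59) mod 23 = 20.
m = m₂ + h·q = 59 + 20·61 = 1279.

1279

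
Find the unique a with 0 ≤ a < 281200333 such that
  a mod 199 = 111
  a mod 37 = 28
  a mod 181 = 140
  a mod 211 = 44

The moduli are pairwise coprime; N = 199·37·181·211 = 281200333.
N/199 = 1413067; 1413067 ≡ 167 (mod 199); 167·143 ≡ 1, so inverse 143.
N/37 = 7600009; 7600009 ≡ 24 (mod 37); 24·17 ≡ 1, so inverse 17.
N/181 = 1553593; 1553593 ≡ 70 (mod 181); 70·75 ≡ 1, so inverse 75.
N/211 = 1332703; 1332703 ≡ 27 (mod 211); 27·86 ≡ 1, so inverse 86.
a ≡ 111·1413067·143 + 28·7600009·17 + 140·1553593·75 + 44·1332703·86 = 47402891427.
47402891427 mod 281200333 = 161235483.

161235483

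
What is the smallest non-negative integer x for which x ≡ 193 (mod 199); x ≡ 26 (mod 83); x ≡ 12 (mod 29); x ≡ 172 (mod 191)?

The moduli are pairwise coprime; N = 199·83·29·191 = 91487663.
N/199 = 459737; 459737 ≡ 47 (mod 199); 47·72 ≡ 1, so inverse 72.
N/83 = 1102261; 1102261 ≡ 21 (mod 83); 21·4 ≡ 1, so inverse 4.
N/29 = 3154747; 3154747 ≡ 11 (mod 29); 11·8 ≡ 1, so inverse 8.
N/191 = 478993; 478993 ≡ 156 (mod 191); 156·60 ≡ 1, so inverse 60.
x ≡ 193·459737·72 + 26·1102261·4 + 12·3154747·8 + 172·478993·60 = 11749203968.
11749203968 mod 91487663 = 38783104.

38783104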